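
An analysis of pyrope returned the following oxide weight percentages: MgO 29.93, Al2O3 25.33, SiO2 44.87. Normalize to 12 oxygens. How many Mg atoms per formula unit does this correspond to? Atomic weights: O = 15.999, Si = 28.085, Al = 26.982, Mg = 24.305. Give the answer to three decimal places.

2.989 Mg apfu

MgO (M=40.304): mol = 0.74261; Mg = 0.74261, O = 0.74261.
Al2O3 (M=101.961): mol = 0.24843; Al = 0.49686, O = 0.74529.
SiO2 (M=60.083): mol = 0.74680; Si = 0.74680, O = 1.49360.
ΣO = 2.98150; factor = 12/ΣO = 4.02482.
Mg apfu = 0.74261 × 4.02482 = 2.989.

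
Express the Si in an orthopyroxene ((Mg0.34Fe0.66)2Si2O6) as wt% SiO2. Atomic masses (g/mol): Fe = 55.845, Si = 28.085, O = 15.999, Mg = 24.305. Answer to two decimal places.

49.57 wt%

M((Mg0.34Fe0.66)2Si2O6) = 242.407 g/mol; M(SiO2) = 60.083 g/mol.
Moles SiO2 per formula unit = 2 Si ÷ 1 = 2.0000.
SiO2 fraction = (2.0000 × 60.083) / 242.407 = 120.166/242.407 = 0.4957.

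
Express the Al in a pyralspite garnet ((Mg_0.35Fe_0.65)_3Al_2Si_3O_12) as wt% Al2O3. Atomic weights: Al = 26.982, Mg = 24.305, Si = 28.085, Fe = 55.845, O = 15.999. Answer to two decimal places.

M((Mg_0.35Fe_0.65)_3Al_2Si_3O_12) = 464.625 g/mol; M(Al2O3) = 101.961 g/mol.
Moles Al2O3 per formula unit = 2 Al ÷ 2 = 1.0000.
Al2O3 fraction = (1.0000 × 101.961) / 464.625 = 101.961/464.625 = 0.2194.

21.94 wt%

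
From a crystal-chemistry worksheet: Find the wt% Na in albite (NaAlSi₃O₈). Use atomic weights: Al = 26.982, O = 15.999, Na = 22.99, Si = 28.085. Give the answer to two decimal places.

8.77 mass %

M(NaAlSi₃O₈) = 262.219 g/mol.
Na contributes 1 × 22.99 = 22.990 g per mole.
22.990/262.219 = 0.0877 → 8.77%.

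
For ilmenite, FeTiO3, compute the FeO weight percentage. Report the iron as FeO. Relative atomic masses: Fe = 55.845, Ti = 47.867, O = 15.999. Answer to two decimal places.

Molar mass of FeTiO3 = 1*55.845 + 1*47.867 + 3*15.999 = 151.709 g/mol.
Each formula unit contains 1 Fe, equivalent to 1/1 = 1.0000 mol FeO.
M(FeO) = 1×55.845 + 1×15.999 = 71.844 g/mol.
Mass of FeO per formula unit = 1.0000 × 71.844 = 71.844 g.
FeO wt% = 71.844 / 151.709 × 100 = 47.36%.

47.36 wt%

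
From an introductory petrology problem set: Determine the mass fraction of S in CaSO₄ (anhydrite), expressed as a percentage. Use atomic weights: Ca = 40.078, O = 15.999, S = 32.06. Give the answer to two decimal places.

23.55 weight percent

Molar mass of CaSO₄: 1*40.078 + 1*32.06 + 4*15.999 = 136.134 g/mol.
Mass of S per formula unit: 1 × 32.06 = 32.060 g.
Weight fraction S = 32.060 / 136.134 = 0.2355.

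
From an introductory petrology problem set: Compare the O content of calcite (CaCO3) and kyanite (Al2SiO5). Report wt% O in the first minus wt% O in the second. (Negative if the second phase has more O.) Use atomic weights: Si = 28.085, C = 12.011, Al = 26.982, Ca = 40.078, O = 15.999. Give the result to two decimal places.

-1.41 percentage points

M(CaCO3) = 100.086 g/mol, so wt% O = 47.997/100.086 × 100 = 47.96%.
M(Al2SiO5) = 162.044 g/mol, so wt% O = 79.995/162.044 × 100 = 49.37%.
47.96 − 49.37 = -1.41 pp.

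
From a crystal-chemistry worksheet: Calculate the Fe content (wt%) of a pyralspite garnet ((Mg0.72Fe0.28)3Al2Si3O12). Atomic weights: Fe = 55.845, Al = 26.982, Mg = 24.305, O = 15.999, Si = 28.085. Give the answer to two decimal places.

10.92 wt%

Molar mass of (Mg0.72Fe0.28)3Al2Si3O12: 2.16×24.305 + 0.84×55.845 + 2×26.982 + 3×28.085 + 12×15.999 = 429.616 g/mol.
Mass of Fe per formula unit: 0.84 × 55.845 = 46.910 g.
Weight fraction Fe = 46.910 / 429.616 = 0.1092.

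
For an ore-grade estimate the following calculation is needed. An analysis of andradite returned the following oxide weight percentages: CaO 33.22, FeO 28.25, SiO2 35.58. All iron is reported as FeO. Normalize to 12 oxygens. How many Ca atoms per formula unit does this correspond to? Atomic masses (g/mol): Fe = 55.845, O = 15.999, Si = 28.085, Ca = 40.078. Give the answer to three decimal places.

33.22 wt% CaO ÷ 56.077 g/mol = 0.59240 mol, giving 0.59240 Ca and 0.59240 O.
28.25 wt% FeO ÷ 71.844 g/mol = 0.39321 mol, giving 0.39321 Fe and 0.39321 O.
35.58 wt% SiO2 ÷ 60.083 g/mol = 0.59218 mol, giving 0.59218 Si and 1.18436 O.
Oxygen sums to 2.16997; scaling by 12/2.16997 = 5.53003 puts the formula on 12 O.
Ca: 0.59240 × 5.53003 = 3.276 atoms per formula unit.

3.276 Ca apfu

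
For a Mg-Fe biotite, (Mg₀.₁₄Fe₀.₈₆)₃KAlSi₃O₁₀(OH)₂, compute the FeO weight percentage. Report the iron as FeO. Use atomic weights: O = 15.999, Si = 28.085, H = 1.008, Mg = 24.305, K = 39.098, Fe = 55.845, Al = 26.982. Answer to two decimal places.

37.17 wt%

Formula mass = 498.627 g/mol.
2.58 Fe → 2.5800 mol FeO per formula unit; M(FeO) = 71.844, so FeO mass = 185.358 g.
185.358/498.627 × 100 = 37.17 wt%.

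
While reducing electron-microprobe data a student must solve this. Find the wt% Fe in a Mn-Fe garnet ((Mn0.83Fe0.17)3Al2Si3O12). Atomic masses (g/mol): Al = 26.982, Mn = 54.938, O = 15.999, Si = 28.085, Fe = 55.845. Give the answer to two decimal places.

5.75 weight percent

Formula mass = 2.49·54.938 + 0.51·55.845 + 2·26.982 + 3·28.085 + 12·15.999 = 495.484 g/mol, of which 28.481 g is Fe.
So Fe makes up 28.481/495.484 = 0.0575 of the mass, i.e. 5.75%.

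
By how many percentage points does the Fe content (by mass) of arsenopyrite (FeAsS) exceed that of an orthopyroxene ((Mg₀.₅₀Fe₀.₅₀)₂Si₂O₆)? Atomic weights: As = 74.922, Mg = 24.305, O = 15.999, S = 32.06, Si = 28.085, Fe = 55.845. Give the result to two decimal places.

Fe in FeAsS: molar mass 162.827 g/mol; 1×55.845 = 55.845 g → 34.30 wt%.
Fe in (Mg₀.₅₀Fe₀.₅₀)₂Si₂O₆: molar mass 232.314 g/mol; 1×55.845 = 55.845 g → 24.04 wt%.
Difference = 34.30 − 24.04 = 10.26 percentage points.

10.26 percentage points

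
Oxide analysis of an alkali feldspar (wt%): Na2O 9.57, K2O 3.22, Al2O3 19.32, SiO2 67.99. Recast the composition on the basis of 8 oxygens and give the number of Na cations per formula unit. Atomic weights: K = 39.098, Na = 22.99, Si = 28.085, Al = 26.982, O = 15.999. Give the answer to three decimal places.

0.818 Na apfu

Na2O: 9.57/61.979 = 0.15441 mol → 0.30882 mol Na, 0.15441 mol O.
K2O: 3.22/94.195 = 0.03418 mol → 0.06836 mol K, 0.03418 mol O.
Al2O3: 19.32/101.961 = 0.18948 mol → 0.37896 mol Al, 0.56844 mol O.
SiO2: 67.99/60.083 = 1.13160 mol → 1.13160 mol Si, 2.26320 mol O.
Total oxygen = 3.02023 mol. Normalization factor = 8/3.02023 = 2.64880.
Na per 8 O = 0.30882 × 2.64880 = 0.818.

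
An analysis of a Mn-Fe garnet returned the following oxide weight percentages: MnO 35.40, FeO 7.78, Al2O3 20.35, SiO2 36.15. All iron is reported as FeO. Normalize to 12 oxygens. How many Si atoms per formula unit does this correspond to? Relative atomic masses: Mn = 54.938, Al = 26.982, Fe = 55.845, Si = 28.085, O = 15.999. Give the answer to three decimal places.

MnO: 35.40/70.937 = 0.49903 mol → 0.49903 mol Mn, 0.49903 mol O.
FeO: 7.78/71.844 = 0.10829 mol → 0.10829 mol Fe, 0.10829 mol O.
Al2O3: 20.35/101.961 = 0.19959 mol → 0.39918 mol Al, 0.59877 mol O.
SiO2: 36.15/60.083 = 0.60167 mol → 0.60167 mol Si, 1.20334 mol O.
Total oxygen = 2.40943 mol. Normalization factor = 12/2.40943 = 4.98043.
Si per 12 O = 0.60167 × 4.98043 = 2.997.

2.997 Si apfu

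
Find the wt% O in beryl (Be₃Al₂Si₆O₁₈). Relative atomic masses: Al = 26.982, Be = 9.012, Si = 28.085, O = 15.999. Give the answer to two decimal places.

53.58 weight percent

Formula mass = 3·9.012 + 2·26.982 + 6·28.085 + 18·15.999 = 537.492 g/mol, of which 287.982 g is O.
So O makes up 287.982/537.492 = 0.5358 of the mass, i.e. 53.58%.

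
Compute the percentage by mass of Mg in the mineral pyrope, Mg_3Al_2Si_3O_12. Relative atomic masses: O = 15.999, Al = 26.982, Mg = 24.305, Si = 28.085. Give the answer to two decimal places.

18.09 wt%

Formula mass = 3×24.305 + 2×26.982 + 3×28.085 + 12×15.999 = 403.122 g/mol, of which 72.915 g is Mg.
So Mg makes up 72.915/403.122 = 0.1809 of the mass, i.e. 18.09%.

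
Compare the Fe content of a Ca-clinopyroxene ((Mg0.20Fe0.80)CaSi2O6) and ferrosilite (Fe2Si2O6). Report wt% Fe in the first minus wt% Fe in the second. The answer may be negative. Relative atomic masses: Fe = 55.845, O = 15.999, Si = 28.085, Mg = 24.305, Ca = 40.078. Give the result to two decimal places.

-23.85 percentage points

M((Mg0.20Fe0.80)CaSi2O6) = 241.779 g/mol, so wt% Fe = 44.676/241.779 × 100 = 18.48%.
M(Fe2Si2O6) = 263.854 g/mol, so wt% Fe = 111.690/263.854 × 100 = 42.33%.
18.48 − 42.33 = -23.85 pp.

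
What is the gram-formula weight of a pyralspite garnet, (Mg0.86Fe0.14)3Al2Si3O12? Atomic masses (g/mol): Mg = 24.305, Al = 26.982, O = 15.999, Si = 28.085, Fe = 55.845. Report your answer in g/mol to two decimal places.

M = 2.58*24.305 + 0.42*55.845 + 2*26.982 + 3*28.085 + 12*15.999

416.37 g/mol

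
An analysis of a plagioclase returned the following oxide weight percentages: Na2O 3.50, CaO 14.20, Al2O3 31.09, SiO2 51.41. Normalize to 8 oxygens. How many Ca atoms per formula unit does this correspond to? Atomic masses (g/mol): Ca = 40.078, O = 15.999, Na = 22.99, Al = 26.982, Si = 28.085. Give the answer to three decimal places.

0.690 Ca apfu

Na2O: 3.50/61.979 = 0.05647 mol → 0.11294 mol Na, 0.05647 mol O.
CaO: 14.20/56.077 = 0.25322 mol → 0.25322 mol Ca, 0.25322 mol O.
Al2O3: 31.09/101.961 = 0.30492 mol → 0.60984 mol Al, 0.91476 mol O.
SiO2: 51.41/60.083 = 0.85565 mol → 0.85565 mol Si, 1.71130 mol O.
Total oxygen = 2.93575 mol. Normalization factor = 8/2.93575 = 2.72503.
Ca per 8 O = 0.25322 × 2.72503 = 0.690.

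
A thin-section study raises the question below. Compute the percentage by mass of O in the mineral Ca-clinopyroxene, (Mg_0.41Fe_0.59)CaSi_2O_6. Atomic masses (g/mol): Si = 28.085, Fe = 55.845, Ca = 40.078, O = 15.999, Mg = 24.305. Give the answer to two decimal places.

40.82 mass %

Formula mass = 0.41·24.305 + 0.59·55.845 + 1·40.078 + 2·28.085 + 6·15.999 = 235.156 g/mol, of which 95.994 g is O.
So O makes up 95.994/235.156 = 0.4082 of the mass, i.e. 40.82%.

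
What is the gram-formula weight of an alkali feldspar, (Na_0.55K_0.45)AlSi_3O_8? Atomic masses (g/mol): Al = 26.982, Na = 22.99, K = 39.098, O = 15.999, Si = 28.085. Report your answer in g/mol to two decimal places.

269.47 g/mol

M = 0.55*22.99 + 0.45*39.098 + 1*26.982 + 3*28.085 + 8*15.999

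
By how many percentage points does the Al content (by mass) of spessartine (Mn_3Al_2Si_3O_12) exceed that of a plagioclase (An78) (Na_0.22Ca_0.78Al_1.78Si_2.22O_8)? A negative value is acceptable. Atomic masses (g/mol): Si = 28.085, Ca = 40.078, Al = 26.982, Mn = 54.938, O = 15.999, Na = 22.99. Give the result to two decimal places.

M(Mn_3Al_2Si_3O_12) = 495.021 g/mol, so wt% Al = 53.964/495.021 × 100 = 10.90%.
M(Na_0.22Ca_0.78Al_1.78Si_2.22O_8) = 274.687 g/mol, so wt% Al = 48.028/274.687 × 100 = 17.48%.
10.90 − 17.48 = -6.58 pp.

-6.58 percentage points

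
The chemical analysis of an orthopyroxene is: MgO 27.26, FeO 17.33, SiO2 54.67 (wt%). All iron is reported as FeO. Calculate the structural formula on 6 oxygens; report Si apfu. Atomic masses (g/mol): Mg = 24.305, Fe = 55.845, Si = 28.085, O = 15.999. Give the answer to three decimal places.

1.994 Si apfu

MgO: 27.26/40.304 = 0.67636 mol → 0.67636 mol Mg, 0.67636 mol O.
FeO: 17.33/71.844 = 0.24122 mol → 0.24122 mol Fe, 0.24122 mol O.
SiO2: 54.67/60.083 = 0.90991 mol → 0.90991 mol Si, 1.81982 mol O.
Total oxygen = 2.73740 mol. Normalization factor = 6/2.73740 = 2.19186.
Si per 6 O = 0.90991 × 2.19186 = 1.994.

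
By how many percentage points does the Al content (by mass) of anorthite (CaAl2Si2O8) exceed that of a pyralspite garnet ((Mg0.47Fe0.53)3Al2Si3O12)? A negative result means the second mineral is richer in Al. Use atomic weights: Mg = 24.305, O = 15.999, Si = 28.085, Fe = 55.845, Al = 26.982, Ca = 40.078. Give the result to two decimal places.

Al in CaAl2Si2O8: molar mass 278.204 g/mol; 2×26.982 = 53.964 g → 19.40 wt%.
Al in (Mg0.47Fe0.53)3Al2Si3O12: molar mass 453.271 g/mol; 2×26.982 = 53.964 g → 11.91 wt%.
Difference = 19.40 − 11.91 = 7.49 percentage points.

7.49 percentage points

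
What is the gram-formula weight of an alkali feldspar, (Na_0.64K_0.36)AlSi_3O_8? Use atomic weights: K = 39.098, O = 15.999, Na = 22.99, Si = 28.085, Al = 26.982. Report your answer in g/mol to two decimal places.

The formula mass is the sum 0.64×22.99 + 0.36×39.098 + 1×26.982 + 3×28.085 + 8×15.999.

268.02 g/mol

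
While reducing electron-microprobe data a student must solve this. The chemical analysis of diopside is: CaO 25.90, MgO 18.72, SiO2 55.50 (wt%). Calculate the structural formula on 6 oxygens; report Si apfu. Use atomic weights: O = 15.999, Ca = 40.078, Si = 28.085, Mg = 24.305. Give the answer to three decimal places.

CaO: 25.90/56.077 = 0.46186 mol → 0.46186 mol Ca, 0.46186 mol O.
MgO: 18.72/40.304 = 0.46447 mol → 0.46447 mol Mg, 0.46447 mol O.
SiO2: 55.50/60.083 = 0.92372 mol → 0.92372 mol Si, 1.84744 mol O.
Total oxygen = 2.77377 mol. Normalization factor = 6/2.77377 = 2.16312.
Si per 6 O = 0.92372 × 2.16312 = 1.998.

1.998 Si apfu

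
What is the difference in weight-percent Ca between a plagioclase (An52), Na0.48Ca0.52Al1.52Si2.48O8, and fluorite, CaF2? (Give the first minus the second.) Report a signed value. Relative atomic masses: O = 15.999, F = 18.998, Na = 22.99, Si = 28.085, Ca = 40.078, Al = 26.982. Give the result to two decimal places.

-43.63 percentage points

M(Na0.48Ca0.52Al1.52Si2.48O8) = 270.531 g/mol, so wt% Ca = 20.841/270.531 × 100 = 7.70%.
M(CaF2) = 78.074 g/mol, so wt% Ca = 40.078/78.074 × 100 = 51.33%.
7.70 − 51.33 = -43.63 pp.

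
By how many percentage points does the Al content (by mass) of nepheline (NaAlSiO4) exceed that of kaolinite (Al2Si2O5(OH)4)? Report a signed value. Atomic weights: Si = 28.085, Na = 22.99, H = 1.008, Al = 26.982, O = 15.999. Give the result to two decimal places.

-1.91 percentage points

Al in NaAlSiO4: molar mass 142.053 g/mol; 1×26.982 = 26.982 g → 18.99 wt%.
Al in Al2Si2O5(OH)4: molar mass 258.157 g/mol; 2×26.982 = 53.964 g → 20.90 wt%.
Difference = 18.99 − 20.90 = -1.91 percentage points.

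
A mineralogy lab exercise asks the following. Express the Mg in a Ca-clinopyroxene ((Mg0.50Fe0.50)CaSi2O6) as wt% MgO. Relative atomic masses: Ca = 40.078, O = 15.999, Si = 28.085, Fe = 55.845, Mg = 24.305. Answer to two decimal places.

8.67 wt%

Formula mass = 232.317 g/mol.
0.50 Mg → 0.5000 mol MgO per formula unit; M(MgO) = 40.304, so MgO mass = 20.152 g.
20.152/232.317 × 100 = 8.67 wt%.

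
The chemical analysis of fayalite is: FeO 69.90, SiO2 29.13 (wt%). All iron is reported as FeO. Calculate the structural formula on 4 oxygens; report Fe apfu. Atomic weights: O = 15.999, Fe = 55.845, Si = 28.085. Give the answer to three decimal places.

FeO: 69.90/71.844 = 0.97294 mol → 0.97294 mol Fe, 0.97294 mol O.
SiO2: 29.13/60.083 = 0.48483 mol → 0.48483 mol Si, 0.96966 mol O.
Total oxygen = 1.94260 mol. Normalization factor = 4/1.94260 = 2.05910.
Fe per 4 O = 0.97294 × 2.05910 = 2.003.

2.003 Fe apfu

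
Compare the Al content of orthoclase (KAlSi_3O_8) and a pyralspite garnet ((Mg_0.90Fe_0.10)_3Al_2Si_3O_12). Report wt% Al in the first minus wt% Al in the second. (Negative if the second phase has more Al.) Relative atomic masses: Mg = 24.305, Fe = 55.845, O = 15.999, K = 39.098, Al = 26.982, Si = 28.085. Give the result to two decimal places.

Al in KAlSi_3O_8: molar mass 278.327 g/mol; 1×26.982 = 26.982 g → 9.69 wt%.
Al in (Mg_0.90Fe_0.10)_3Al_2Si_3O_12: molar mass 412.584 g/mol; 2×26.982 = 53.964 g → 13.08 wt%.
Difference = 9.69 − 13.08 = -3.39 percentage points.

-3.39 percentage points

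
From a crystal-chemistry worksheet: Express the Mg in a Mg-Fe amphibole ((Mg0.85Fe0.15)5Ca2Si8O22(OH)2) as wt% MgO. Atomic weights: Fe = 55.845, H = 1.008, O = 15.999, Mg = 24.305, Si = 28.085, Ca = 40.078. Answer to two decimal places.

20.49 wt%

M((Mg0.85Fe0.15)5Ca2Si8O22(OH)2) = 836.008 g/mol; M(MgO) = 40.304 g/mol.
Moles MgO per formula unit = 4.25 Mg ÷ 1 = 4.2500.
MgO fraction = (4.2500 × 40.304) / 836.008 = 171.292/836.008 = 0.2049.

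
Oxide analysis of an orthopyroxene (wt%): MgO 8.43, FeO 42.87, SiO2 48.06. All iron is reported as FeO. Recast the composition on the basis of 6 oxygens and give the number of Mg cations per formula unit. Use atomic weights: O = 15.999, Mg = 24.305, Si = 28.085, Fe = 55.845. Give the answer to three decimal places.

8.43 wt% MgO ÷ 40.304 g/mol = 0.20916 mol, giving 0.20916 Mg and 0.20916 O.
42.87 wt% FeO ÷ 71.844 g/mol = 0.59671 mol, giving 0.59671 Fe and 0.59671 O.
48.06 wt% SiO2 ÷ 60.083 g/mol = 0.79989 mol, giving 0.79989 Si and 1.59978 O.
Oxygen sums to 2.40565; scaling by 6/2.40565 = 2.49413 puts the formula on 6 O.
Mg: 0.20916 × 2.49413 = 0.522 atoms per formula unit.

0.522 Mg apfu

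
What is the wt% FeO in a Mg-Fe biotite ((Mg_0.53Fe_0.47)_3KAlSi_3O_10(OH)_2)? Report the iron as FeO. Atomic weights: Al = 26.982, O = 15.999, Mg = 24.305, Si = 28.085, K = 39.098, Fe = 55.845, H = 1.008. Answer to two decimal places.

21.94 wt%

M((Mg_0.53Fe_0.47)_3KAlSi_3O_10(OH)_2) = 461.725 g/mol; M(FeO) = 71.844 g/mol.
Moles FeO per formula unit = 1.41 Fe ÷ 1 = 1.4100.
FeO fraction = (1.4100 × 71.844) / 461.725 = 101.300/461.725 = 0.2194.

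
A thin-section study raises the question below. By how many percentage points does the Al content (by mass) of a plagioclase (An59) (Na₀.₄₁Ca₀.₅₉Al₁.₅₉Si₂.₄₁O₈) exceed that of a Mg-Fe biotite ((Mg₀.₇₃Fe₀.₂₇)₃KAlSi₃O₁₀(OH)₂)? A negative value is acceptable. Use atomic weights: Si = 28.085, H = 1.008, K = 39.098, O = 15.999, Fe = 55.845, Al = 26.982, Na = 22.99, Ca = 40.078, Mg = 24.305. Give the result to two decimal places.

First mineral: 42.901 g Al in 271.650 g formula = 15.79 wt% Al.
Second mineral: 26.982 g Al in 442.801 g formula = 6.09 wt% Al.
15.79% − 6.09% gives a difference of 9.70 percentage points.

9.70 percentage points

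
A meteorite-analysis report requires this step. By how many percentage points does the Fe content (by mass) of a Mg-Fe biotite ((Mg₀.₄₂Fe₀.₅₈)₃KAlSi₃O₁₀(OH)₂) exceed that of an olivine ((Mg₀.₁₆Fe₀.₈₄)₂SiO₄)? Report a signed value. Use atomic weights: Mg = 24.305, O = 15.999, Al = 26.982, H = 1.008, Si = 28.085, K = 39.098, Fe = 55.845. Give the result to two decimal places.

Fe in (Mg₀.₄₂Fe₀.₅₈)₃KAlSi₃O₁₀(OH)₂: molar mass 472.134 g/mol; 1.74×55.845 = 97.170 g → 20.58 wt%.
Fe in (Mg₀.₁₆Fe₀.₈₄)₂SiO₄: molar mass 193.678 g/mol; 1.68×55.845 = 93.820 g → 48.44 wt%.
Difference = 20.58 − 48.44 = -27.86 percentage points.

-27.86 percentage points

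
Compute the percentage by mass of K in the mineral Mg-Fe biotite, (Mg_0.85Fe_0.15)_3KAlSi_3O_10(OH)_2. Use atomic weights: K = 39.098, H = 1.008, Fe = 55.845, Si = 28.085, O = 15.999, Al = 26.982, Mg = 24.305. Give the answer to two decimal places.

Molar mass of (Mg_0.85Fe_0.15)_3KAlSi_3O_10(OH)_2: 2.55×24.305 + 0.45×55.845 + 1×39.098 + 1×26.982 + 3×28.085 + 12×15.999 + 2×1.008 = 431.447 g/mol.
Mass of K per formula unit: 1 × 39.098 = 39.098 g.
Weight fraction K = 39.098 / 431.447 = 0.0906.

9.06 mass %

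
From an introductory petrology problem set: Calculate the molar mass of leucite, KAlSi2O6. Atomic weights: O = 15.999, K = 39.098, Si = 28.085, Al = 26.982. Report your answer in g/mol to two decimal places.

218.24 g/mol

The formula mass is the sum 1(39.098) + 1(26.982) + 2(28.085) + 6(15.999).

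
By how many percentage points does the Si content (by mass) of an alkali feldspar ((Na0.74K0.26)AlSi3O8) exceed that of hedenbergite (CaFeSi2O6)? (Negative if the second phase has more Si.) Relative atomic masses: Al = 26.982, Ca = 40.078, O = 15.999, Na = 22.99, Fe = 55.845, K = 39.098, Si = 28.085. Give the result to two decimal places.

M((Na0.74K0.26)AlSi3O8) = 266.407 g/mol, so wt% Si = 84.255/266.407 × 100 = 31.63%.
M(CaFeSi2O6) = 248.087 g/mol, so wt% Si = 56.170/248.087 × 100 = 22.64%.
31.63 − 22.64 = 8.99 pp.

8.99 percentage points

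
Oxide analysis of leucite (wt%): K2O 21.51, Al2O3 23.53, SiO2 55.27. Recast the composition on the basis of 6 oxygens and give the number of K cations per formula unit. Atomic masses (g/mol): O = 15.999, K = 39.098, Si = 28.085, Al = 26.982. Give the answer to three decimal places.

0.993 K apfu

K2O: 21.51/94.195 = 0.22836 mol → 0.45672 mol K, 0.22836 mol O.
Al2O3: 23.53/101.961 = 0.23077 mol → 0.46154 mol Al, 0.69231 mol O.
SiO2: 55.27/60.083 = 0.91989 mol → 0.91989 mol Si, 1.83978 mol O.
Total oxygen = 2.76045 mol. Normalization factor = 6/2.76045 = 2.17356.
K per 6 O = 0.45672 × 2.17356 = 0.993.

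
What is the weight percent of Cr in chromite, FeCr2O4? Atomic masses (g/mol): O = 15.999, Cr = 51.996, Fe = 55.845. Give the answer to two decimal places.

46.46 weight percent

Formula mass = 1*55.845 + 2*51.996 + 4*15.999 = 223.833 g/mol, of which 103.992 g is Cr.
So Cr makes up 103.992/223.833 = 0.4646 of the mass, i.e. 46.46%.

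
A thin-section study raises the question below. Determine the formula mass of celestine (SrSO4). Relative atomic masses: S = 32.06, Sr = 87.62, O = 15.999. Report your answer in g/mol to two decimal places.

183.68 g/mol

M = 1×87.62 + 1×32.06 + 4×15.999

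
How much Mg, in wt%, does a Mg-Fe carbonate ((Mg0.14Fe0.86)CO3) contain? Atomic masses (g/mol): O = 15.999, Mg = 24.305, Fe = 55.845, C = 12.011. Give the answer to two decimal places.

M((Mg0.14Fe0.86)CO3) = 111.437 g/mol.
Mg contributes 0.14 × 24.305 = 3.403 g per mole.
3.403/111.437 = 0.0305 → 3.05%.

3.05 wt%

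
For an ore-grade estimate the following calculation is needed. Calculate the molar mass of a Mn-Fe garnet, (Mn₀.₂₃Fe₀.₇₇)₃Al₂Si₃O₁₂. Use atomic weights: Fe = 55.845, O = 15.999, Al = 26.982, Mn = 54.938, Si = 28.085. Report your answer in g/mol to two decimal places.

The formula mass is the sum 0.69×54.938 + 2.31×55.845 + 2×26.982 + 3×28.085 + 12×15.999.

497.12 g/mol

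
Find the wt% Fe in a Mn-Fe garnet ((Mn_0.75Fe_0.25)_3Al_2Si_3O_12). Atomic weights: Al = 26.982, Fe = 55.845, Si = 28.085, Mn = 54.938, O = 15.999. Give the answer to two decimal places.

8.45 wt%

M((Mn_0.75Fe_0.25)_3Al_2Si_3O_12) = 495.701 g/mol.
Fe contributes 0.75 × 55.845 = 41.884 g per mole.
41.884/495.701 = 0.0845 → 8.45%.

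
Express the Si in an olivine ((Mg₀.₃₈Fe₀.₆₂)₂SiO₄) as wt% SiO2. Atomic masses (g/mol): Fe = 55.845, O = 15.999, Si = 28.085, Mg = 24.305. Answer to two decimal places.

33.42 wt%

Molar mass of (Mg₀.₃₈Fe₀.₆₂)₂SiO₄ = 0.76×24.305 + 1.24×55.845 + 1×28.085 + 4×15.999 = 179.801 g/mol.
Each formula unit contains 1 Si, equivalent to 1/1 = 1.0000 mol SiO2.
M(SiO2) = 1×28.085 + 2×15.999 = 60.083 g/mol.
Mass of SiO2 per formula unit = 1.0000 × 60.083 = 60.083 g.
SiO2 wt% = 60.083 / 179.801 × 100 = 33.42%.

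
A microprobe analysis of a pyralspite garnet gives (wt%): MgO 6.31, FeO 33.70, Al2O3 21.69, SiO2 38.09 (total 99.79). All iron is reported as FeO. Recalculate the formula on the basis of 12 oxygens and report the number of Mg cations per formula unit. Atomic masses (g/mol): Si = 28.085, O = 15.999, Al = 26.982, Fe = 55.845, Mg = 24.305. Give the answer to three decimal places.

0.742 Mg apfu

MgO: 6.31/40.304 = 0.15656 mol → 0.15656 mol Mg, 0.15656 mol O.
FeO: 33.70/71.844 = 0.46907 mol → 0.46907 mol Fe, 0.46907 mol O.
Al2O3: 21.69/101.961 = 0.21273 mol → 0.42546 mol Al, 0.63819 mol O.
SiO2: 38.09/60.083 = 0.63396 mol → 0.63396 mol Si, 1.26792 mol O.
Total oxygen = 2.53174 mol. Normalization factor = 12/2.53174 = 4.73982.
Mg per 12 O = 0.15656 × 4.73982 = 0.742.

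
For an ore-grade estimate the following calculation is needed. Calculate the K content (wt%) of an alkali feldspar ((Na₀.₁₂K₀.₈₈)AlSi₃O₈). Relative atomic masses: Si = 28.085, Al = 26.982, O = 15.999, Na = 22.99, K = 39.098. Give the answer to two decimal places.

M((Na₀.₁₂K₀.₈₈)AlSi₃O₈) = 276.394 g/mol.
K contributes 0.88 × 39.098 = 34.406 g per mole.
34.406/276.394 = 0.1245 → 12.45%.

12.45 wt%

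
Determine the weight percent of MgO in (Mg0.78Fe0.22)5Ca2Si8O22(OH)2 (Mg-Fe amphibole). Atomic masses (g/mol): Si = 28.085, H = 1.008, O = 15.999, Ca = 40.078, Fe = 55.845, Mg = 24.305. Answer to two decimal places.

Molar mass of (Mg0.78Fe0.22)5Ca2Si8O22(OH)2 = 3.90*24.305 + 1.10*55.845 + 2*40.078 + 8*28.085 + 24*15.999 + 2*1.008 = 847.047 g/mol.
Each formula unit contains 3.90 Mg, equivalent to 3.90/1 = 3.9000 mol MgO.
M(MgO) = 1×24.305 + 1×15.999 = 40.304 g/mol.
Mass of MgO per formula unit = 3.9000 × 40.304 = 157.186 g.
MgO wt% = 157.186 / 847.047 × 100 = 18.56%.

18.56 wt%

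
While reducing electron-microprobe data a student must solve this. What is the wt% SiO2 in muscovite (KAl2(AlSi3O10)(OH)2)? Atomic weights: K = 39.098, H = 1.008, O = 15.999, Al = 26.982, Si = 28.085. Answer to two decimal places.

45.25 wt%

Formula mass = 398.303 g/mol.
3 Si → 3.0000 mol SiO2 per formula unit; M(SiO2) = 60.083, so SiO2 mass = 180.249 g.
180.249/398.303 × 100 = 45.25 wt%.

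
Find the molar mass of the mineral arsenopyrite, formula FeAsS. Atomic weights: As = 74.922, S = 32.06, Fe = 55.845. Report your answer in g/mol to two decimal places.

162.83 g/mol

Fe: 1 × 55.845 = 55.8450
As: 1 × 74.922 = 74.9220
S: 1 × 32.06 = 32.0600
Summing the contributions gives the formula mass.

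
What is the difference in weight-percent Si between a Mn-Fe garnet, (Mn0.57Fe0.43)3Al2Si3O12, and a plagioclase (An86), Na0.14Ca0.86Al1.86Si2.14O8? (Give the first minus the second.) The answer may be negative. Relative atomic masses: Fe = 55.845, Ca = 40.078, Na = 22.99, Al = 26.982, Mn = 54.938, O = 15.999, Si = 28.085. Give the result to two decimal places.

M((Mn0.57Fe0.43)3Al2Si3O12) = 496.191 g/mol, so wt% Si = 84.255/496.191 × 100 = 16.98%.
M(Na0.14Ca0.86Al1.86Si2.14O8) = 275.966 g/mol, so wt% Si = 60.102/275.966 × 100 = 21.78%.
16.98 − 21.78 = -4.80 pp.

-4.80 percentage points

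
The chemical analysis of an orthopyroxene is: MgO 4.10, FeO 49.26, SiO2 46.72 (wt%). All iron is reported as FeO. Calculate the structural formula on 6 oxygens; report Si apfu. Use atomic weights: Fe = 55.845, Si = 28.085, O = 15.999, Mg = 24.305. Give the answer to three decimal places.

4.10 wt% MgO ÷ 40.304 g/mol = 0.10173 mol, giving 0.10173 Mg and 0.10173 O.
49.26 wt% FeO ÷ 71.844 g/mol = 0.68565 mol, giving 0.68565 Fe and 0.68565 O.
46.72 wt% SiO2 ÷ 60.083 g/mol = 0.77759 mol, giving 0.77759 Si and 1.55518 O.
Oxygen sums to 2.34256; scaling by 6/2.34256 = 2.56130 puts the formula on 6 O.
Si: 0.77759 × 2.56130 = 1.992 atoms per formula unit.

1.992 Si apfu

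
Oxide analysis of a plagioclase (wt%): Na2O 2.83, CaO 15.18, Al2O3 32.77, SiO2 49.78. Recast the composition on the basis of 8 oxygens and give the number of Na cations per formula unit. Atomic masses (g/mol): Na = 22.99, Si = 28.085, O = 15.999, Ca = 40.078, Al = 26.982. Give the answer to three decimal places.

Na2O: 2.83/61.979 = 0.04566 mol → 0.09132 mol Na, 0.04566 mol O.
CaO: 15.18/56.077 = 0.27070 mol → 0.27070 mol Ca, 0.27070 mol O.
Al2O3: 32.77/101.961 = 0.32140 mol → 0.64280 mol Al, 0.96420 mol O.
SiO2: 49.78/60.083 = 0.82852 mol → 0.82852 mol Si, 1.65704 mol O.
Total oxygen = 2.93760 mol. Normalization factor = 8/2.93760 = 2.72331.
Na per 8 O = 0.09132 × 2.72331 = 0.249.

0.249 Na apfu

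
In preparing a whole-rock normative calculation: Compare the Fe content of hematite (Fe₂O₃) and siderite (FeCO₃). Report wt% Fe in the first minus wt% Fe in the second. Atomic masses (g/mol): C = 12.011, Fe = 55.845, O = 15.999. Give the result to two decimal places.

21.74 percentage points

First mineral: 111.690 g Fe in 159.687 g formula = 69.94 wt% Fe.
Second mineral: 55.845 g Fe in 115.853 g formula = 48.20 wt% Fe.
69.94% − 48.20% gives a difference of 21.74 percentage points.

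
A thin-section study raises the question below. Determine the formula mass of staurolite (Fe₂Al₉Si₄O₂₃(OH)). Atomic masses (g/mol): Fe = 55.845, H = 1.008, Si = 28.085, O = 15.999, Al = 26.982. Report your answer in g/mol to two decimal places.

Fe: 2 × 55.845 = 111.6900
Al: 9 × 26.982 = 242.8380
Si: 4 × 28.085 = 112.3400
O: 24 × 15.999 = 383.9760
H: 1 × 1.008 = 1.0080
Summing the contributions gives the formula mass.

851.85 g/mol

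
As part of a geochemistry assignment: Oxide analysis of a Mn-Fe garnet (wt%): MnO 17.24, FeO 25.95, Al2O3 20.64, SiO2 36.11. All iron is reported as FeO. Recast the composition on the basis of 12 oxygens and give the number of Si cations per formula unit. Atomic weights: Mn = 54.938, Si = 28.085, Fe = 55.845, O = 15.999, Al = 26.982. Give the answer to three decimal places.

MnO (M=70.937): mol = 0.24303; Mn = 0.24303, O = 0.24303.
FeO (M=71.844): mol = 0.36120; Fe = 0.36120, O = 0.36120.
Al2O3 (M=101.961): mol = 0.20243; Al = 0.40486, O = 0.60729.
SiO2 (M=60.083): mol = 0.60100; Si = 0.60100, O = 1.20200.
ΣO = 2.41352; factor = 12/ΣO = 4.97199.
Si apfu = 0.60100 × 4.97199 = 2.988.

2.988 Si apfu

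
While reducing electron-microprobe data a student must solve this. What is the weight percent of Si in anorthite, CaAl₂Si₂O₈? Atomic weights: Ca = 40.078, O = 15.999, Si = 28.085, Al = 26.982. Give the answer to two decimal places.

20.19 mass %

Formula mass = 1*40.078 + 2*26.982 + 2*28.085 + 8*15.999 = 278.204 g/mol, of which 56.170 g is Si.
So Si makes up 56.170/278.204 = 0.2019 of the mass, i.e. 20.19%.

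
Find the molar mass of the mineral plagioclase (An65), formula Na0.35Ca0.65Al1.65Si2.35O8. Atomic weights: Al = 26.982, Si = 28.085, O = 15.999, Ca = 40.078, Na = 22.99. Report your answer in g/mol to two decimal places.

272.61 g/mol

The formula mass is the sum 0.35*22.99 + 0.65*40.078 + 1.65*26.982 + 2.35*28.085 + 8*15.999.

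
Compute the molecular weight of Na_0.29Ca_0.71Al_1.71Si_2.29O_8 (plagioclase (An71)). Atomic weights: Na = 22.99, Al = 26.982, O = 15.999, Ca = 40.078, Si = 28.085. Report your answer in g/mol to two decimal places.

273.57 g/mol

The formula mass is the sum 0.29×22.99 + 0.71×40.078 + 1.71×26.982 + 2.29×28.085 + 8×15.999.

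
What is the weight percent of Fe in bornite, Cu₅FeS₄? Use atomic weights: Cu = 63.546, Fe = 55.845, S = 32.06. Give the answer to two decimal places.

11.13 mass %

Molar mass of Cu₅FeS₄: 5*63.546 + 1*55.845 + 4*32.06 = 501.815 g/mol.
Mass of Fe per formula unit: 1 × 55.845 = 55.845 g.
Weight fraction Fe = 55.845 / 501.815 = 0.1113.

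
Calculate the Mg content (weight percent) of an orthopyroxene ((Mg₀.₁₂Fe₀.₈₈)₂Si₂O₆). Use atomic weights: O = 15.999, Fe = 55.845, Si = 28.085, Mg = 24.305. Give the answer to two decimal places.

2.28 weight percent

Formula mass = 0.24*24.305 + 1.76*55.845 + 2*28.085 + 6*15.999 = 256.284 g/mol, of which 5.833 g is Mg.
So Mg makes up 5.833/256.284 = 0.0228 of the mass, i.e. 2.28%.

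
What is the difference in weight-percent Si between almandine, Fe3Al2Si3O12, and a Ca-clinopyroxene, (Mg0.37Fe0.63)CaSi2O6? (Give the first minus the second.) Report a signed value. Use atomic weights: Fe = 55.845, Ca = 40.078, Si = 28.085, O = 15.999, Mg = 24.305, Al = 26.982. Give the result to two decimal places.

Si in Fe3Al2Si3O12: molar mass 497.742 g/mol; 3×28.085 = 84.255 g → 16.93 wt%.
Si in (Mg0.37Fe0.63)CaSi2O6: molar mass 236.417 g/mol; 2×28.085 = 56.170 g → 23.76 wt%.
Difference = 16.93 − 23.76 = -6.83 percentage points.

-6.83 percentage points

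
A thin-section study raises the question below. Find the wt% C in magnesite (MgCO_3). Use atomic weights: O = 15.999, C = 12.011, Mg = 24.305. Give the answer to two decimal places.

14.25 mass %

M(MgCO_3) = 84.313 g/mol.
C contributes 1 × 12.011 = 12.011 g per mole.
12.011/84.313 = 0.1425 → 14.25%.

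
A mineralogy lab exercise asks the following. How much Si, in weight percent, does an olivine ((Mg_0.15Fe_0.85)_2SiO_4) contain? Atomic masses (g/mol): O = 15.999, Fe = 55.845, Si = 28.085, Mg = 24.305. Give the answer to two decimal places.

Molar mass of (Mg_0.15Fe_0.85)_2SiO_4: 0.30·24.305 + 1.70·55.845 + 1·28.085 + 4·15.999 = 194.309 g/mol.
Mass of Si per formula unit: 1 × 28.085 = 28.085 g.
Weight fraction Si = 28.085 / 194.309 = 0.1445.

14.45 weight percent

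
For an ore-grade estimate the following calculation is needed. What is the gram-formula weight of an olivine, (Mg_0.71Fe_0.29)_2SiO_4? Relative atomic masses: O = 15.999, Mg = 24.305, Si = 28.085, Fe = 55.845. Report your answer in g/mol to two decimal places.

The formula mass is the sum 1.42×24.305 + 0.58×55.845 + 1×28.085 + 4×15.999.

158.98 g/mol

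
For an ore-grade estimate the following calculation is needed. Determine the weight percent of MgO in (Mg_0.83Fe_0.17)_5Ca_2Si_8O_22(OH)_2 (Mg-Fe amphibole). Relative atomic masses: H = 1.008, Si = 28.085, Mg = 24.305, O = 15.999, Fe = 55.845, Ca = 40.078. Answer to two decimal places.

19.93 wt%

Molar mass of (Mg_0.83Fe_0.17)_5Ca_2Si_8O_22(OH)_2 = 4.15·24.305 + 0.85·55.845 + 2·40.078 + 8·28.085 + 24·15.999 + 2·1.008 = 839.162 g/mol.
Each formula unit contains 4.15 Mg, equivalent to 4.15/1 = 4.1500 mol MgO.
M(MgO) = 1×24.305 + 1×15.999 = 40.304 g/mol.
Mass of MgO per formula unit = 4.1500 × 40.304 = 167.262 g.
MgO wt% = 167.262 / 839.162 × 100 = 19.93%.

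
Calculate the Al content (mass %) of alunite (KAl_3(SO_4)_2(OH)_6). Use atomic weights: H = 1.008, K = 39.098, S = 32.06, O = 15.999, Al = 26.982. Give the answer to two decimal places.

Molar mass of KAl_3(SO_4)_2(OH)_6: 1·39.098 + 3·26.982 + 2·32.06 + 14·15.999 + 6·1.008 = 414.198 g/mol.
Mass of Al per formula unit: 3 × 26.982 = 80.946 g.
Weight fraction Al = 80.946 / 414.198 = 0.1954.

19.54 mass %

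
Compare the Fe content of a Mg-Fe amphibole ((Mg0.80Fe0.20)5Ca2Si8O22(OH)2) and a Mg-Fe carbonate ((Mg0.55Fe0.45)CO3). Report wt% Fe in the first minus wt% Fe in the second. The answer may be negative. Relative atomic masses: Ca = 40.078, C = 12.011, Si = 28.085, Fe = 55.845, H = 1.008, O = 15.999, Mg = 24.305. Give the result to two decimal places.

-18.89 percentage points

M((Mg0.80Fe0.20)5Ca2Si8O22(OH)2) = 843.893 g/mol, so wt% Fe = 55.845/843.893 × 100 = 6.62%.
M((Mg0.55Fe0.45)CO3) = 98.506 g/mol, so wt% Fe = 25.130/98.506 × 100 = 25.51%.
6.62 − 25.51 = -18.89 pp.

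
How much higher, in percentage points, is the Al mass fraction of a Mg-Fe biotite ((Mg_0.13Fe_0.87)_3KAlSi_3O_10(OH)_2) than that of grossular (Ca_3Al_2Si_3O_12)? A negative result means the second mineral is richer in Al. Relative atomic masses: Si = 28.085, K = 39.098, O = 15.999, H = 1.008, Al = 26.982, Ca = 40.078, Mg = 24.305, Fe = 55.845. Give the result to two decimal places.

-6.58 percentage points

Al in (Mg_0.13Fe_0.87)_3KAlSi_3O_10(OH)_2: molar mass 499.573 g/mol; 1×26.982 = 26.982 g → 5.40 wt%.
Al in Ca_3Al_2Si_3O_12: molar mass 450.441 g/mol; 2×26.982 = 53.964 g → 11.98 wt%.
Difference = 5.40 − 11.98 = -6.58 percentage points.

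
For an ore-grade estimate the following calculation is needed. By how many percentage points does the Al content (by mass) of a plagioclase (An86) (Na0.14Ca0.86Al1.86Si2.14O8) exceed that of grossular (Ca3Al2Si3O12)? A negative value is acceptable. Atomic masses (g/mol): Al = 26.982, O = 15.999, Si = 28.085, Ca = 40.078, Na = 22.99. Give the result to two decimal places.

6.21 percentage points

Al in Na0.14Ca0.86Al1.86Si2.14O8: molar mass 275.966 g/mol; 1.86×26.982 = 50.187 g → 18.19 wt%.
Al in Ca3Al2Si3O12: molar mass 450.441 g/mol; 2×26.982 = 53.964 g → 11.98 wt%.
Difference = 18.19 − 11.98 = 6.21 percentage points.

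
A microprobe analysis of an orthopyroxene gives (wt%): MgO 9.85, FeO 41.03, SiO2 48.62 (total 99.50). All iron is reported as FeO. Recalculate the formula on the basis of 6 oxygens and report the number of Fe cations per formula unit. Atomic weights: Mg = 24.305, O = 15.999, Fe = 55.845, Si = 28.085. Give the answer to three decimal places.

1.408 Fe apfu

9.85 wt% MgO ÷ 40.304 g/mol = 0.24439 mol, giving 0.24439 Mg and 0.24439 O.
41.03 wt% FeO ÷ 71.844 g/mol = 0.57110 mol, giving 0.57110 Fe and 0.57110 O.
48.62 wt% SiO2 ÷ 60.083 g/mol = 0.80921 mol, giving 0.80921 Si and 1.61842 O.
Oxygen sums to 2.43391; scaling by 6/2.43391 = 2.46517 puts the formula on 6 O.
Fe: 0.57110 × 2.46517 = 1.408 atoms per formula unit.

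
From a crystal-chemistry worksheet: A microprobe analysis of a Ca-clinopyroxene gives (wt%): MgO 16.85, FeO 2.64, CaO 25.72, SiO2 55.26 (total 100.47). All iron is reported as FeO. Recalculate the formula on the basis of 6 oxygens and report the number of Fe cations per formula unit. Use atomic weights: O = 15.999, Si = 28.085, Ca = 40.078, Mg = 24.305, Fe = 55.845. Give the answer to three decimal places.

MgO: 16.85/40.304 = 0.41807 mol → 0.41807 mol Mg, 0.41807 mol O.
FeO: 2.64/71.844 = 0.03675 mol → 0.03675 mol Fe, 0.03675 mol O.
CaO: 25.72/56.077 = 0.45866 mol → 0.45866 mol Ca, 0.45866 mol O.
SiO2: 55.26/60.083 = 0.91973 mol → 0.91973 mol Si, 1.83946 mol O.
Total oxygen = 2.75294 mol. Normalization factor = 6/2.75294 = 2.17949.
Fe per 6 O = 0.03675 × 2.17949 = 0.080.

0.080 Fe apfu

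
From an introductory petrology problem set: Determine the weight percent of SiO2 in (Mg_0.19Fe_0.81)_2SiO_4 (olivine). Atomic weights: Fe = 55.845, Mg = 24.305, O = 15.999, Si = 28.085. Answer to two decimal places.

31.33 wt%

Molar mass of (Mg_0.19Fe_0.81)_2SiO_4 = 0.38×24.305 + 1.62×55.845 + 1×28.085 + 4×15.999 = 191.786 g/mol.
Each formula unit contains 1 Si, equivalent to 1/1 = 1.0000 mol SiO2.
M(SiO2) = 1×28.085 + 2×15.999 = 60.083 g/mol.
Mass of SiO2 per formula unit = 1.0000 × 60.083 = 60.083 g.
SiO2 wt% = 60.083 / 191.786 × 100 = 31.33%.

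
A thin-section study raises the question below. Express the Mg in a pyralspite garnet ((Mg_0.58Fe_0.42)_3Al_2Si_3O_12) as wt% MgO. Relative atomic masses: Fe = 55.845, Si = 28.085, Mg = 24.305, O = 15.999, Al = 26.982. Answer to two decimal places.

M((Mg_0.58Fe_0.42)_3Al_2Si_3O_12) = 442.862 g/mol; M(MgO) = 40.304 g/mol.
Moles MgO per formula unit = 1.74 Mg ÷ 1 = 1.7400.
MgO fraction = (1.7400 × 40.304) / 442.862 = 70.129/442.862 = 0.1584.

15.84 wt%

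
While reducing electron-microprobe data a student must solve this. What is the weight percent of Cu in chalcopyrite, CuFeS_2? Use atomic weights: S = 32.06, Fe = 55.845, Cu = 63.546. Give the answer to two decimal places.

M(CuFeS_2) = 183.511 g/mol.
Cu contributes 1 × 63.546 = 63.546 g per mole.
63.546/183.511 = 0.3463 → 34.63%.

34.63 weight percent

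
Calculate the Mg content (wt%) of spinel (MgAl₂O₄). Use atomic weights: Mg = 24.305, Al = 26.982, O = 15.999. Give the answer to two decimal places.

17.08 wt%

Formula mass = 1×24.305 + 2×26.982 + 4×15.999 = 142.265 g/mol, of which 24.305 g is Mg.
So Mg makes up 24.305/142.265 = 0.1708 of the mass, i.e. 17.08%.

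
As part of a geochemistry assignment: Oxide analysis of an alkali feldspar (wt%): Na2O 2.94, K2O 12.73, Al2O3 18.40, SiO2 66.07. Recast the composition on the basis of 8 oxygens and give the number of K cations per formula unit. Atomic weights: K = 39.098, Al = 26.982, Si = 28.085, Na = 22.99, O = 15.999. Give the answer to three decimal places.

2.94 wt% Na2O ÷ 61.979 g/mol = 0.04744 mol, giving 0.09488 Na and 0.04744 O.
12.73 wt% K2O ÷ 94.195 g/mol = 0.13515 mol, giving 0.27030 K and 0.13515 O.
18.40 wt% Al2O3 ÷ 101.961 g/mol = 0.18046 mol, giving 0.36092 Al and 0.54138 O.
66.07 wt% SiO2 ÷ 60.083 g/mol = 1.09965 mol, giving 1.09965 Si and 2.19930 O.
Oxygen sums to 2.92327; scaling by 8/2.92327 = 2.73666 puts the formula on 8 O.
K: 0.27030 × 2.73666 = 0.740 atoms per formula unit.

0.740 K apfu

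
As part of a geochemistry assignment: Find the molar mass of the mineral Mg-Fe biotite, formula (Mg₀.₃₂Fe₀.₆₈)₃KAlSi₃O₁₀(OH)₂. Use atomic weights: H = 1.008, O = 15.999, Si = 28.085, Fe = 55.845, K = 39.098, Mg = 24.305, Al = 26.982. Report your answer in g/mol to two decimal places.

The formula mass is the sum 0.96(24.305) + 2.04(55.845) + 1(39.098) + 1(26.982) + 3(28.085) + 12(15.999) + 2(1.008).

481.60 g/mol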